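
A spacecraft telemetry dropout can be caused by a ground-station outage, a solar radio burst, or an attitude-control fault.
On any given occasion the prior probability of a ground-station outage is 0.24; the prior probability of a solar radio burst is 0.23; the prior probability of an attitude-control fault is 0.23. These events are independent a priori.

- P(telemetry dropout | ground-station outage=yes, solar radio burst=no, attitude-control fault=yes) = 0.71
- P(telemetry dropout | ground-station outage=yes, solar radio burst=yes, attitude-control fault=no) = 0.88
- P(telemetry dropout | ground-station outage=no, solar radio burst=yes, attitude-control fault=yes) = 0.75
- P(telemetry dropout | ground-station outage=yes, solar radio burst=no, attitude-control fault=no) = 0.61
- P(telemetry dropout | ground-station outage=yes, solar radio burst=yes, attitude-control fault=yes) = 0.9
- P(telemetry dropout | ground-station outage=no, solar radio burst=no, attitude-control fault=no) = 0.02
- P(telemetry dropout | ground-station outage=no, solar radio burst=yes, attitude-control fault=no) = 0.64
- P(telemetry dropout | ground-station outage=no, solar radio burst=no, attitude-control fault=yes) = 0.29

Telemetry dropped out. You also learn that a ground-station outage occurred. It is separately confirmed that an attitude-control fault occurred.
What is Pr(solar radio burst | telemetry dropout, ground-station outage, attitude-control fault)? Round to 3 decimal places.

Pr(solar radio burst | telemetry dropout, ground-station outage, attitude-control fault) ≈ 0.275

Numerator (weight on configurations with solar radio burst): 0.9×0.23 = 0.207000
Denominator P(telemetry dropout | ground-station outage, attitude-control fault): 0.71×0.77 + 0.9×0.23 = 0.753700
Posterior = 0.207000 / 0.753700 ≈ 0.275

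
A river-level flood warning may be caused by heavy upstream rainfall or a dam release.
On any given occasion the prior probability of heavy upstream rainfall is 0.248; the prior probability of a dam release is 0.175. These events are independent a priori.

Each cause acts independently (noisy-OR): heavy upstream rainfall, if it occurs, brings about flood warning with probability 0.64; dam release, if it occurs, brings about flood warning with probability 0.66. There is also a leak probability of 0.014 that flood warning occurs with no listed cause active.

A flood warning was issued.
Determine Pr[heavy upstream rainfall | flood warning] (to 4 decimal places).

Under noisy-OR, P(flood warning | causes) = 1 − (1−0.014)·∏(1−qᵢ) over the active causes.
P(flood warning) = 0.014·0.752·0.825 + 0.66476·0.752·0.175 + 0.64504·0.248·0.825 + 0.879314·0.248·0.175 = 0.008686 + 0.087482 + 0.131975 + 0.038162 = 0.266305
Of this, 0.170137 comes from 0.131975 + 0.038162 (the heavy upstream rainfall=true cases).
Hence the posterior is 0.170137/0.266305 ≈ 0.6389.

Pr[heavy upstream rainfall | flood warning] ≈ 0.6389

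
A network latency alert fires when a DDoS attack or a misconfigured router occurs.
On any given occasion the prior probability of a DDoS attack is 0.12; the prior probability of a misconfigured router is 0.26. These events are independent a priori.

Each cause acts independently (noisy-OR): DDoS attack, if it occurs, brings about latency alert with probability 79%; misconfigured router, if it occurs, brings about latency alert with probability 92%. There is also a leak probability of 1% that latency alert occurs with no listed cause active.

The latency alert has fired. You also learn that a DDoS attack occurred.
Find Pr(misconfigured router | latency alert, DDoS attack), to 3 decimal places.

Under noisy-OR, P(latency alert | causes) = 1 − (1−0.01)·∏(1−qᵢ) over the active causes.
P(latency alert | DDoS attack) = 0.7921·0.74 + 0.983368·0.26 = 0.586154 + 0.255676 = 0.841830
Restricting to configurations with misconfigured router present: 0.983368·0.26 = 0.255676.
Hence the posterior is 0.255676/0.841830 ≈ 0.304.

Pr(misconfigured router | latency alert, DDoS attack) ≈ 0.304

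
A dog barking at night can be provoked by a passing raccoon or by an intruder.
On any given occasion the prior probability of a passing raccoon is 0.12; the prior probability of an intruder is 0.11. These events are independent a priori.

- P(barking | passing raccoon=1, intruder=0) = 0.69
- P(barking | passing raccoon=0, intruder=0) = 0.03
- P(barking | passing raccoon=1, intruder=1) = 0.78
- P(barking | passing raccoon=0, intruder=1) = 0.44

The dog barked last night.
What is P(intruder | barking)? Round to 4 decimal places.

P(intruder | barking) ≈ 0.3524

Enumerate the 4 (passing raccoon, intruder) configurations and weight by the priors:
  P(barking) = 0.03·0.88·0.89 + 0.44·0.88·0.11 + 0.69·0.12·0.89 + 0.78·0.12·0.11
        = 0.023496 + 0.042592 + 0.073692 + 0.010296 = 0.150076
Keeping only the intruder-present terms gives 0.052888, so
  P(intruder | barking) = 0.052888 / 0.150076 ≈ 0.3524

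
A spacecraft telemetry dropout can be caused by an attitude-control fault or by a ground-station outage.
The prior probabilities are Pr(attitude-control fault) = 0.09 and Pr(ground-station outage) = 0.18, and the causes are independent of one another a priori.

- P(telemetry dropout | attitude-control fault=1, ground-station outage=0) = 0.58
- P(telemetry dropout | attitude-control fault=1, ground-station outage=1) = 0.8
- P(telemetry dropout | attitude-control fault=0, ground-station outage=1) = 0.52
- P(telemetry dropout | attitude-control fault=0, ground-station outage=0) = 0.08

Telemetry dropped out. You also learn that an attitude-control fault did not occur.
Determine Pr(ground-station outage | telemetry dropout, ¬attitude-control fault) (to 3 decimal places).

Sum P(telemetry dropout|·) weighted by the priors over both values of ground-station outage:
  P(telemetry dropout | ¬attitude-control fault) = 0.08·0.82 + 0.52·0.18
        = 0.065600 + 0.093600 = 0.159200
Configurations with ground-station outage contribute 0.093600, so
  P(ground-station outage | telemetry dropout, ¬attitude-control fault) = 0.093600 / 0.159200 ≈ 0.588

Pr(ground-station outage | telemetry dropout, ¬attitude-control fault) ≈ 0.588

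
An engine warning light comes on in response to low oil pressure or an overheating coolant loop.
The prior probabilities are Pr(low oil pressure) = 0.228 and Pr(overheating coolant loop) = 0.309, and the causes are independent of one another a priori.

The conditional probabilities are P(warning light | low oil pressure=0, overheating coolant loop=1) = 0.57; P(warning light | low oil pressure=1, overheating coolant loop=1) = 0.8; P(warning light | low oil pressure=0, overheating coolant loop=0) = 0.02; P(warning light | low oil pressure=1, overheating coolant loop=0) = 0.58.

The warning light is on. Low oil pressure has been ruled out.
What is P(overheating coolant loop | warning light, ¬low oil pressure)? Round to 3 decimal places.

P(warning light | ¬low oil pressure) = 0.02*0.691 + 0.57*0.309 = 0.013820 + 0.176130 = 0.189950
Of this, 0.176130 comes from 0.57*0.309 (the overheating coolant loop=true cases).
P(overheating coolant loop | warning light, ¬low oil pressure) = 0.176130 / 0.189950 ≈ 0.927

P(overheating coolant loop | warning light, ¬low oil pressure) ≈ 0.927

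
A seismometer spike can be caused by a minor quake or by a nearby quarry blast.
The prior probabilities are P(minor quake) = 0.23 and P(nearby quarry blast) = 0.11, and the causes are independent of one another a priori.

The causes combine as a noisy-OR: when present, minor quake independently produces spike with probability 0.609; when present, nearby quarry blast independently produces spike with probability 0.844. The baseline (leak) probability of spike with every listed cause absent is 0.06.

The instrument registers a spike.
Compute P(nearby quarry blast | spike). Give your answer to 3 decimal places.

Under noisy-OR, P(spike | causes) = 1 − (1−0.06)·∏(1−qᵢ) over the active causes.
Numerator (weight on configurations with nearby quarry blast): 0.072280 + 0.023849 = 0.096129
Normalizer over all consistent configurations: 0.06×0.77×0.89 + 0.85336×0.77×0.11 + 0.63246×0.23×0.89 + 0.942664×0.23×0.11 = 0.266712
P(nearby quarry blast | spike) = 0.096129/0.266712 ≈ 0.360

P(nearby quarry blast | spike) ≈ 0.360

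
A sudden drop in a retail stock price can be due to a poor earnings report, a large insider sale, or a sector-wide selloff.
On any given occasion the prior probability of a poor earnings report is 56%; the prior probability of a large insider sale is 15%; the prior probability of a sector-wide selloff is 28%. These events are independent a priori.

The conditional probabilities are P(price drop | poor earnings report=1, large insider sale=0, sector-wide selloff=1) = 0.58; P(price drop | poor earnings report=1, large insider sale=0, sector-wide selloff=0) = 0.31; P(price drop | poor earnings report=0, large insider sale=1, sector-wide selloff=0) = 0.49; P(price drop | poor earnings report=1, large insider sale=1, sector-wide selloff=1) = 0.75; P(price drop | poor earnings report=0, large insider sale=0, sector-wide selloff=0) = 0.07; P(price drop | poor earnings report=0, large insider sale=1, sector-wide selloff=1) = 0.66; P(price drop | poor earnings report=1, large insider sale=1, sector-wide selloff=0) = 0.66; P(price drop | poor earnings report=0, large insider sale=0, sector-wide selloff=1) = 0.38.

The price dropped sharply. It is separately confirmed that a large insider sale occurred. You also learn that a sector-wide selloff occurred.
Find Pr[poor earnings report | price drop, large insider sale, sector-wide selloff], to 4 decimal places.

Pr[poor earnings report | price drop, large insider sale, sector-wide selloff] ≈ 0.5912

Weight on poor earnings report=true, given the evidence: 0.75*0.56 = 0.420000
The normalizing constant is 0.66*0.44 + 0.75*0.56 = 0.710400
Posterior = 0.420000 / 0.710400 ≈ 0.5912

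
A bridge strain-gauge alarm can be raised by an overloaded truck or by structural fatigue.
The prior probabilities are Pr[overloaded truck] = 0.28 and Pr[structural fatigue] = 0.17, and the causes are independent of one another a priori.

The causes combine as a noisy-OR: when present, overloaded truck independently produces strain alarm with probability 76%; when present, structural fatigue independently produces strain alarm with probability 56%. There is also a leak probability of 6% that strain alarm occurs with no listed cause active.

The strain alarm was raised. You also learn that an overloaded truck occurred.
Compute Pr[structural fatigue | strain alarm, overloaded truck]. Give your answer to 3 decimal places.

Under noisy-OR, P(strain alarm | causes) = 1 − (1−0.06)·∏(1−qᵢ) over the active causes.
For the numerator, keep only structural fatigue=true terms: 0.900736·0.17 = 0.153125
The normalizing constant is 0.7744·0.83 + 0.900736·0.17 = 0.795877
P(structural fatigue | strain alarm, overloaded truck) = 0.153125/0.795877 ≈ 0.192

Pr[structural fatigue | strain alarm, overloaded truck] ≈ 0.192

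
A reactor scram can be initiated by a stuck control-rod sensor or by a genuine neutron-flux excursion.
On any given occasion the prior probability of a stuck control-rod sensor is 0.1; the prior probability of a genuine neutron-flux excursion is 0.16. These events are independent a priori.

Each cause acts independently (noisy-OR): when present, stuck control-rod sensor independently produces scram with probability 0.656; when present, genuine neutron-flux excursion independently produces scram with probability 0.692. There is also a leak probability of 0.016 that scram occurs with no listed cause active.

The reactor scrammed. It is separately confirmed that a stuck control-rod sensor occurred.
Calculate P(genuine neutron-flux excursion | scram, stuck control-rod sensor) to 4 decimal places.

Under noisy-OR, P(scram | causes) = 1 − (1−0.016)·∏(1−qᵢ) over the active causes.
P(scram | stuck control-rod sensor) = 0.661504·0.84 + 0.895743·0.16 = 0.555663 + 0.143319 = 0.698982
Restricting to configurations with genuine neutron-flux excursion present: 0.895743·0.16 = 0.143319.
Hence the posterior is 0.143319/0.698982 ≈ 0.2050.

P(genuine neutron-flux excursion | scram, stuck control-rod sensor) ≈ 0.2050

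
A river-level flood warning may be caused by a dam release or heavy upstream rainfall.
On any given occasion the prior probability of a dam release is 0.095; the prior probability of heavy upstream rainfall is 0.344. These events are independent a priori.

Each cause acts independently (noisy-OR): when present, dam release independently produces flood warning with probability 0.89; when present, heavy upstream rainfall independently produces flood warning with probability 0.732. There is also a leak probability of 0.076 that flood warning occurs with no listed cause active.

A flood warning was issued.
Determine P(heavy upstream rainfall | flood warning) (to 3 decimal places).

Under noisy-OR, P(flood warning | causes) = 1 − (1−0.076)·∏(1−qᵢ) over the active causes.
Numerator (weight on configurations with heavy upstream rainfall): 0.234227 + 0.031790 = 0.266017
The normalizing constant is 0.076*0.905*0.656 + 0.752368*0.905*0.344 + 0.89836*0.095*0.656 + 0.97276*0.095*0.344 = 0.367123
P(heavy upstream rainfall | flood warning) = 0.266017/0.367123 ≈ 0.725

P(heavy upstream rainfall | flood warning) ≈ 0.725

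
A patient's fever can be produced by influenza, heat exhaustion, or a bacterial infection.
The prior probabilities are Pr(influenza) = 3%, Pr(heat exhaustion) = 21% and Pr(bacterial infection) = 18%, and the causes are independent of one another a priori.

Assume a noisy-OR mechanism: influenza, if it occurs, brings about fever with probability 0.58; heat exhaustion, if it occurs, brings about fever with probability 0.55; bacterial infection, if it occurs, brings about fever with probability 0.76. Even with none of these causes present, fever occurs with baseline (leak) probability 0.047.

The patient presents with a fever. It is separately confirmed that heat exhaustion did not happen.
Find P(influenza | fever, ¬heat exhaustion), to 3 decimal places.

Under noisy-OR, P(fever | causes) = 1 − (1−0.047)·∏(1−qᵢ) over the active causes.
For the numerator, keep only influenza=true terms: 0.014754 + 0.004881 = 0.019635
Denominator P(fever | ¬heat exhaustion): 0.047*0.97*0.82 + 0.77128*0.97*0.18 + 0.59974*0.03*0.82 + 0.903938*0.03*0.18 = 0.191684
P(influenza | fever, ¬heat exhaustion) = 0.019635/0.191684 ≈ 0.102

P(influenza | fever, ¬heat exhaustion) ≈ 0.102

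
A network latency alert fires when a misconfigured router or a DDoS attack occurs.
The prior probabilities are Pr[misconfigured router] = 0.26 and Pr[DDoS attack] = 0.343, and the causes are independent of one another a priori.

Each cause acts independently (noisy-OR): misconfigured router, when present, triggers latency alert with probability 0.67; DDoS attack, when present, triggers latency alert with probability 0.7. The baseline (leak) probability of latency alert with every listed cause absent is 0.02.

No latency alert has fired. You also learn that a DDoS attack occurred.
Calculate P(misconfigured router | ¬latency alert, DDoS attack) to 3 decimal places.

Under noisy-OR, P(latency alert | causes) = 1 − (1−0.02)·∏(1−qᵢ) over the active causes.
Sum P(¬latency alert|·) weighted by the priors over both values of misconfigured router:
  P(¬latency alert | DDoS attack) = 0.294×0.74 + 0.09702×0.26
        = 0.217560 + 0.025225 = 0.242785
The terms with misconfigured router present sum to 0.025225, so
  P(misconfigured router | ¬latency alert, DDoS attack) = 0.025225 / 0.242785 ≈ 0.104

P(misconfigured router | ¬latency alert, DDoS attack) ≈ 0.104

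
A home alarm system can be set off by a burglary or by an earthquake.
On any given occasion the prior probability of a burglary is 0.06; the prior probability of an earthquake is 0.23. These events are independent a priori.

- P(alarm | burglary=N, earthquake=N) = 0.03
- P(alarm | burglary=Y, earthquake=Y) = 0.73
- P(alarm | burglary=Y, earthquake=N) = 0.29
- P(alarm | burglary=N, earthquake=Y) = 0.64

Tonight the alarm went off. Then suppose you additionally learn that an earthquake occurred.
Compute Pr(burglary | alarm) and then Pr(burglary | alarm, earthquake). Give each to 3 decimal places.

P(alarm) = 0.03*0.94*0.77 + 0.64*0.94*0.23 + 0.29*0.06*0.77 + 0.73*0.06*0.23 = 0.021714 + 0.138368 + 0.013398 + 0.010074 = 0.183554
Restricting to configurations with burglary present: 0.013398 + 0.010074 = 0.023472.
So P(burglary | alarm) = 0.023472/0.183554 ≈ 0.128.

Now also conditioning on earthquake=true:
P(alarm | earthquake) = 0.64×0.94 + 0.73×0.06 = 0.601600 + 0.043800 = 0.645400
Of this, 0.043800 comes from 0.73×0.06 (the burglary=true cases).
Hence the posterior is 0.043800/0.645400 ≈ 0.068.

Pr(burglary | alarm) ≈ 0.128; Pr(burglary | alarm, earthquake) ≈ 0.068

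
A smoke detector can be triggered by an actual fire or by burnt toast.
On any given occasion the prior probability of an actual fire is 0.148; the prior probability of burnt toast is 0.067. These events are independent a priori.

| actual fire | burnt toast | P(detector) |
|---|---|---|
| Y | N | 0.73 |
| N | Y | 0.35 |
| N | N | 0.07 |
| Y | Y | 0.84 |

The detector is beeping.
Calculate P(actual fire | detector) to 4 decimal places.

Weight on actual fire=true, given the evidence: 0.100801 + 0.008329 = 0.109130
The normalizing constant is 0.07*0.852*0.933 + 0.35*0.852*0.067 + 0.73*0.148*0.933 + 0.84*0.148*0.067 = 0.184753
Posterior = 0.109130 / 0.184753 ≈ 0.5907

P(actual fire | detector) ≈ 0.5907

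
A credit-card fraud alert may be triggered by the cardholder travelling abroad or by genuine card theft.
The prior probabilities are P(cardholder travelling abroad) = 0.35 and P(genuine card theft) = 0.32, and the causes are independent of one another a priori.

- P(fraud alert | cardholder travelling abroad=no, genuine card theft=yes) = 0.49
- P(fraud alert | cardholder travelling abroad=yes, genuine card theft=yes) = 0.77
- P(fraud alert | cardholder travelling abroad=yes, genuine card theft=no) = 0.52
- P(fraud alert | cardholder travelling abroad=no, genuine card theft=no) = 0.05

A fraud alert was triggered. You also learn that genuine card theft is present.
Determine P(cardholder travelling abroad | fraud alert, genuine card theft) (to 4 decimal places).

P(cardholder travelling abroad | fraud alert, genuine card theft) ≈ 0.4583

P(fraud alert | genuine card theft) = 0.49·0.65 + 0.77·0.35 = 0.318500 + 0.269500 = 0.588000
Of this, 0.269500 comes from 0.77·0.35 (the cardholder travelling abroad=true cases).
P(cardholder travelling abroad | fraud alert, genuine card theft) = 0.269500 / 0.588000 ≈ 0.4583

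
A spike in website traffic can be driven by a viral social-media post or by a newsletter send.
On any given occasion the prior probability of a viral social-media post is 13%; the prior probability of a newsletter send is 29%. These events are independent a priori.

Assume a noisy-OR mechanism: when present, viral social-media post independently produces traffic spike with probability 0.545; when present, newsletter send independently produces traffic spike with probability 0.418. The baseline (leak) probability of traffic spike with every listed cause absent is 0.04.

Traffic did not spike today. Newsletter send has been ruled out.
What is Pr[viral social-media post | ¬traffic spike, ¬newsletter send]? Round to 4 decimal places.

Under noisy-OR, P(traffic spike | causes) = 1 − (1−0.04)·∏(1−qᵢ) over the active causes.
Weight on viral social-media post=true, given the evidence: 0.4368×0.13 = 0.056784
Denominator P(¬traffic spike | ¬newsletter send): 0.96×0.87 + 0.4368×0.13 = 0.891984
Posterior = 0.056784 / 0.891984 ≈ 0.0637

Pr[viral social-media post | ¬traffic spike, ¬newsletter send] ≈ 0.0637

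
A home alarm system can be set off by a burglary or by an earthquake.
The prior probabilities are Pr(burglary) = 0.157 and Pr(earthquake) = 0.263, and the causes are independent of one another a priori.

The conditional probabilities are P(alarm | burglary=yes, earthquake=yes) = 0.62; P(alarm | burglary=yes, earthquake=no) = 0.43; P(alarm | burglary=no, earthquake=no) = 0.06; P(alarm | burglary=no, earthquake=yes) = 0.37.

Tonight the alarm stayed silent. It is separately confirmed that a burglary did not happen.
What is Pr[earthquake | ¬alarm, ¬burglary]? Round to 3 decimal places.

Pr[earthquake | ¬alarm, ¬burglary] ≈ 0.193

Enumerate both values of earthquake and weight by the priors:
  P(¬alarm | ¬burglary) = 0.94·0.737 + 0.63·0.263
        = 0.692780 + 0.165690 = 0.858470
The terms with earthquake present sum to 0.165690, so
  P(earthquake | ¬alarm, ¬burglary) = 0.165690 / 0.858470 ≈ 0.193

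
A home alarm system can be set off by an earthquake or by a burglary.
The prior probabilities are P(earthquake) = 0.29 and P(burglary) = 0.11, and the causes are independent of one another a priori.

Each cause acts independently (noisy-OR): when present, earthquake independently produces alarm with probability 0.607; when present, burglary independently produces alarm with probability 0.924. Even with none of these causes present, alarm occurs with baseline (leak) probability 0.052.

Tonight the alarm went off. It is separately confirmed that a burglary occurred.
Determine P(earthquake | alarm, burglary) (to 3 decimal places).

P(earthquake | alarm, burglary) ≈ 0.300

Under noisy-OR, P(alarm | causes) = 1 − (1−0.052)·∏(1−qᵢ) over the active causes.
Numerator (weight on configurations with earthquake): 0.971685*0.29 = 0.281789
Denominator P(alarm | burglary): 0.927952*0.71 + 0.971685*0.29 = 0.940635
Posterior = 0.281789 / 0.940635 ≈ 0.300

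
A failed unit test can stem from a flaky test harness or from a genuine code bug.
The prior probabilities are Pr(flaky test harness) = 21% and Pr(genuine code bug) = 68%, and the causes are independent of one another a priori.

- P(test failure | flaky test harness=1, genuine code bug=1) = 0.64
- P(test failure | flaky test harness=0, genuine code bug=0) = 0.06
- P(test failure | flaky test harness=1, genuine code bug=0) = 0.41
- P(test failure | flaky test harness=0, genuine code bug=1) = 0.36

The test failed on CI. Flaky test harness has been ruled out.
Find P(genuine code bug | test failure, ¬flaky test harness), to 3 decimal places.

P(genuine code bug | test failure, ¬flaky test harness) ≈ 0.927

P(test failure | ¬flaky test harness) = 0.06·0.32 + 0.36·0.68 = 0.019200 + 0.244800 = 0.264000
The genuine code bug-present share is 0.36·0.68 = 0.244800.
Hence the posterior is 0.244800/0.264000 ≈ 0.927.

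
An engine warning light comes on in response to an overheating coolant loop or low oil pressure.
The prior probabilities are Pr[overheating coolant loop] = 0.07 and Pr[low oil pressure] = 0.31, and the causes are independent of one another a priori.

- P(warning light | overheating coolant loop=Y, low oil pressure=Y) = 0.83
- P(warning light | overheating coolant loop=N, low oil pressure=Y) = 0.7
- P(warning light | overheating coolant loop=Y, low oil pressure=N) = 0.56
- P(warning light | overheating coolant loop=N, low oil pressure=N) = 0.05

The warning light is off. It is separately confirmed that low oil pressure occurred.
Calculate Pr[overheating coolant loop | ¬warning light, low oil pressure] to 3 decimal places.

P(¬warning light | low oil pressure) = 0.3*0.93 + 0.17*0.07 = 0.279000 + 0.011900 = 0.290900
Of this, 0.011900 comes from 0.17*0.07 (the overheating coolant loop=true cases).
P(overheating coolant loop | ¬warning light, low oil pressure) = 0.011900 / 0.290900 ≈ 0.041

Pr[overheating coolant loop | ¬warning light, low oil pressure] ≈ 0.041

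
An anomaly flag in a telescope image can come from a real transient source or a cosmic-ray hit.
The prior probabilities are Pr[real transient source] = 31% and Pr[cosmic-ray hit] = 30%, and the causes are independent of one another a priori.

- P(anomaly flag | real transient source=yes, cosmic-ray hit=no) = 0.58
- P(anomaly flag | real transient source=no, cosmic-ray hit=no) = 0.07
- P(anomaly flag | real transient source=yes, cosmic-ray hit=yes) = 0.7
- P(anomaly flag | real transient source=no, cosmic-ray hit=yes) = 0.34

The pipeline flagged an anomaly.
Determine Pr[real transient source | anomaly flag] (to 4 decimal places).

By total probability over the 4 (real transient source, cosmic-ray hit) configurations:
  P(anomaly flag) = 0.07×0.69×0.7 + 0.34×0.69×0.3 + 0.58×0.31×0.7 + 0.7×0.31×0.3
        = 0.033810 + 0.070380 + 0.125860 + 0.065100 = 0.295150
Keeping only the real transient source-present terms gives 0.190960, so
  P(real transient source | anomaly flag) = 0.190960 / 0.295150 ≈ 0.6470

Pr[real transient source | anomaly flag] ≈ 0.6470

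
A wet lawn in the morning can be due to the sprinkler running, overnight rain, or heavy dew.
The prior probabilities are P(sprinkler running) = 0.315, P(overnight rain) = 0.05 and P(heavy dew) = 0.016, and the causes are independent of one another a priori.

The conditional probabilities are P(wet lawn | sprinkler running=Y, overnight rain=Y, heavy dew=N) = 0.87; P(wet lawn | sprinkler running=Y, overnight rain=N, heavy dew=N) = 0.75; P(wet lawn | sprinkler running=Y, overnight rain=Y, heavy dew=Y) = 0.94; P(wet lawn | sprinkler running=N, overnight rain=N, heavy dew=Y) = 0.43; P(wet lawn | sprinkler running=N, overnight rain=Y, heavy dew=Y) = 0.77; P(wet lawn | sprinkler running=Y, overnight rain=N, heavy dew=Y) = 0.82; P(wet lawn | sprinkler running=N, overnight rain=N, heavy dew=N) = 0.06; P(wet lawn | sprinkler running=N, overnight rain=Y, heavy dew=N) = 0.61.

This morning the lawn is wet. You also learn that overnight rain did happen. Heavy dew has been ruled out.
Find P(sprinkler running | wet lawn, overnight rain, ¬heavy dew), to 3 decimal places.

P(sprinkler running | wet lawn, overnight rain, ¬heavy dew) ≈ 0.396

Enumerate both values of sprinkler running and weight by the priors:
  P(wet lawn | overnight rain, ¬heavy dew) = 0.61*0.685 + 0.87*0.315
        = 0.417850 + 0.274050 = 0.691900
Keeping only the sprinkler running-present terms gives 0.274050, so
  P(sprinkler running | wet lawn, overnight rain, ¬heavy dew) = 0.274050 / 0.691900 ≈ 0.396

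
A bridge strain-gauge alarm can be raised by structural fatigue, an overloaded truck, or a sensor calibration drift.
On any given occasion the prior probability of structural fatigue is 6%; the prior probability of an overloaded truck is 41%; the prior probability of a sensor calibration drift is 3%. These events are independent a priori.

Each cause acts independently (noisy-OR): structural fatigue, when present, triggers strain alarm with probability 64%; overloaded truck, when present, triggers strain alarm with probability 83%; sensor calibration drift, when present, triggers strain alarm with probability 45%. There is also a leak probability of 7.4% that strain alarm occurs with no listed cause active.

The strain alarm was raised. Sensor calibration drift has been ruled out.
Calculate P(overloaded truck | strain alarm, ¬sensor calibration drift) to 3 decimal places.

P(overloaded truck | strain alarm, ¬sensor calibration drift) ≈ 0.843

Under noisy-OR, P(strain alarm | causes) = 1 − (1−0.074)·∏(1−qᵢ) over the active causes.
Weight on overloaded truck=true, given the evidence: 0.324730 + 0.023206 = 0.347936
Normalizer over all consistent configurations: 0.074×0.94×0.59 + 0.84258×0.94×0.41 + 0.66664×0.06×0.59 + 0.943329×0.06×0.41 = 0.412575
P(overloaded truck | strain alarm, ¬sensor calibration drift) = 0.347936/0.412575 ≈ 0.843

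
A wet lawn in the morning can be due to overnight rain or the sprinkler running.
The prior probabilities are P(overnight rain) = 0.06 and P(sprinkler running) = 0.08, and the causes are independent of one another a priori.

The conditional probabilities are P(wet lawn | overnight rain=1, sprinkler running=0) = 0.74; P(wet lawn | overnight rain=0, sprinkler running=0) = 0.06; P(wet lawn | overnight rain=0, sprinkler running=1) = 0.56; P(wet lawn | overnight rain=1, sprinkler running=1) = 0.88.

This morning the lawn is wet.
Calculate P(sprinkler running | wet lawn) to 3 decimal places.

For the numerator, keep only sprinkler running=true terms: 0.042112 + 0.004224 = 0.046336
Normalizer over all consistent configurations: 0.06*0.94*0.92 + 0.56*0.94*0.08 + 0.74*0.06*0.92 + 0.88*0.06*0.08 = 0.139072
P(sprinkler running | wet lawn) = 0.046336/0.139072 ≈ 0.333

P(sprinkler running | wet lawn) ≈ 0.333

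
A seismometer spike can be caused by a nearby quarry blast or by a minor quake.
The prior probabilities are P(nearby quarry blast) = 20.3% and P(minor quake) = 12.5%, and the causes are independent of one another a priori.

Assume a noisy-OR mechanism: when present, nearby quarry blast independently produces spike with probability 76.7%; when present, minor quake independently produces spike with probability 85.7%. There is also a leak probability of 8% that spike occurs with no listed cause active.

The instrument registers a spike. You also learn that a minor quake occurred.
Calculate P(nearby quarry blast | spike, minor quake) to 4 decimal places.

P(nearby quarry blast | spike, minor quake) ≈ 0.2214

Under noisy-OR, P(spike | causes) = 1 − (1−0.08)·∏(1−qᵢ) over the active causes.
Weight on nearby quarry blast=true, given the evidence: 0.969347·0.203 = 0.196777
Denominator P(spike | minor quake): 0.86844·0.797 + 0.969347·0.203 = 0.888924
Posterior = 0.196777 / 0.888924 ≈ 0.2214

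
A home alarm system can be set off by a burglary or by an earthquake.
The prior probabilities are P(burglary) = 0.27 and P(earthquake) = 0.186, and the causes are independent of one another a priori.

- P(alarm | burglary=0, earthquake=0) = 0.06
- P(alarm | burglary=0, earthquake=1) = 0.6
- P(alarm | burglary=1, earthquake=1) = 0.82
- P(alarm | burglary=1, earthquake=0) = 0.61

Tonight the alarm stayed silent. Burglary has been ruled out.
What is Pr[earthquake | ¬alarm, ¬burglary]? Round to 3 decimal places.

By total probability over both values of earthquake:
  P(¬alarm | ¬burglary) = 0.94×0.814 + 0.4×0.186
        = 0.765160 + 0.074400 = 0.839560
The terms with earthquake present sum to 0.074400, so
  P(earthquake | ¬alarm, ¬burglary) = 0.074400 / 0.839560 ≈ 0.089

Pr[earthquake | ¬alarm, ¬burglary] ≈ 0.089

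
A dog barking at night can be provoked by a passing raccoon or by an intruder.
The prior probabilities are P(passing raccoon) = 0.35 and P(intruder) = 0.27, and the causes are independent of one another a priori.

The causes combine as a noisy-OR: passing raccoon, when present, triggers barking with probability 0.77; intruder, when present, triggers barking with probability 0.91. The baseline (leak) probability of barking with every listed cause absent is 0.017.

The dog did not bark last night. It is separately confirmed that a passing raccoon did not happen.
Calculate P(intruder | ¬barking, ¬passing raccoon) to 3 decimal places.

P(intruder | ¬barking, ¬passing raccoon) ≈ 0.032

Under noisy-OR, P(barking | causes) = 1 − (1−0.017)·∏(1−qᵢ) over the active causes.
By total probability over both values of intruder:
  P(¬barking | ¬passing raccoon) = 0.983×0.73 + 0.08847×0.27
        = 0.717590 + 0.023887 = 0.741477
Configurations with intruder contribute 0.023887, so
  P(intruder | ¬barking, ¬passing raccoon) = 0.023887 / 0.741477 ≈ 0.032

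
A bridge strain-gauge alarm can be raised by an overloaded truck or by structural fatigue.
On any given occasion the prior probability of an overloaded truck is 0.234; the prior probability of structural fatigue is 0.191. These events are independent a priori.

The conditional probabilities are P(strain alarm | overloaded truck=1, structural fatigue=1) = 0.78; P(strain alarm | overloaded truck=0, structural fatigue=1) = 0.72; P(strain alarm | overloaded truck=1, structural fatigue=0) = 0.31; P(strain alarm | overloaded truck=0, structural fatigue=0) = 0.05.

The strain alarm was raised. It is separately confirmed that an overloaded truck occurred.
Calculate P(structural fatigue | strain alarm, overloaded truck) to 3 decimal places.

P(structural fatigue | strain alarm, overloaded truck) ≈ 0.373

Numerator (weight on configurations with structural fatigue): 0.78*0.191 = 0.148980
Denominator P(strain alarm | overloaded truck): 0.31*0.809 + 0.78*0.191 = 0.399770
Posterior = 0.148980 / 0.399770 ≈ 0.373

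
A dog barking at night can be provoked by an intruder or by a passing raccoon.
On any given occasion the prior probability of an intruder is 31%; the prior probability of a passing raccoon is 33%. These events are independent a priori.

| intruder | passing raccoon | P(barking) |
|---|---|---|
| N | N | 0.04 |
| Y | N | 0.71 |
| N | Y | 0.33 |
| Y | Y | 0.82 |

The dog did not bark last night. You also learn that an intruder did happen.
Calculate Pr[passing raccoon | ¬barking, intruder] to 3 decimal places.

Pr[passing raccoon | ¬barking, intruder] ≈ 0.234

Weight on passing raccoon=true, given the evidence: 0.18*0.33 = 0.059400
The normalizing constant is 0.29*0.67 + 0.18*0.33 = 0.253700
P(passing raccoon | ¬barking, intruder) = 0.059400/0.253700 ≈ 0.234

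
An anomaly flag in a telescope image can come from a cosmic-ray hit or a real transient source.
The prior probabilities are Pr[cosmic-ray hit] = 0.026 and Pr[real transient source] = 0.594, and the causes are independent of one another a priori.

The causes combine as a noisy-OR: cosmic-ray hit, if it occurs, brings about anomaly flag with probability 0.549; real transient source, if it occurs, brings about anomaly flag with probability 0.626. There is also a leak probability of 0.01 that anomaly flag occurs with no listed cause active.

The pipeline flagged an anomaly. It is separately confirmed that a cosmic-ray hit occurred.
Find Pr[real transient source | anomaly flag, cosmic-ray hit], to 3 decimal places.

Under noisy-OR, P(anomaly flag | causes) = 1 − (1−0.01)·∏(1−qᵢ) over the active causes.
Enumerate both values of real transient source and weight by the priors:
  P(anomaly flag | cosmic-ray hit) = 0.55351*0.406 + 0.833013*0.594
        = 0.224725 + 0.494810 = 0.719535
The terms with real transient source present sum to 0.494810, so
  P(real transient source | anomaly flag, cosmic-ray hit) = 0.494810 / 0.719535 ≈ 0.688

Pr[real transient source | anomaly flag, cosmic-ray hit] ≈ 0.688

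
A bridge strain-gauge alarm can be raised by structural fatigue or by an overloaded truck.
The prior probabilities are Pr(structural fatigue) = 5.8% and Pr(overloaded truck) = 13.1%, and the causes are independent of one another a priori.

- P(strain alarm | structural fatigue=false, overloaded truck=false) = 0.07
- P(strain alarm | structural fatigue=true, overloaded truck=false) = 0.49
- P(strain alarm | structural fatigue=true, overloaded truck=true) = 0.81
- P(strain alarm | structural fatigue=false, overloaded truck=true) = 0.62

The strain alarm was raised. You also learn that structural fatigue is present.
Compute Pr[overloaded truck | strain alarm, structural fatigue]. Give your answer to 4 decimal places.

Pr[overloaded truck | strain alarm, structural fatigue] ≈ 0.1995

P(strain alarm | structural fatigue) = 0.49×0.869 + 0.81×0.131 = 0.425810 + 0.106110 = 0.531920
The overloaded truck-present share is 0.81×0.131 = 0.106110.
So P(overloaded truck | strain alarm, structural fatigue) = 0.106110/0.531920 ≈ 0.1995.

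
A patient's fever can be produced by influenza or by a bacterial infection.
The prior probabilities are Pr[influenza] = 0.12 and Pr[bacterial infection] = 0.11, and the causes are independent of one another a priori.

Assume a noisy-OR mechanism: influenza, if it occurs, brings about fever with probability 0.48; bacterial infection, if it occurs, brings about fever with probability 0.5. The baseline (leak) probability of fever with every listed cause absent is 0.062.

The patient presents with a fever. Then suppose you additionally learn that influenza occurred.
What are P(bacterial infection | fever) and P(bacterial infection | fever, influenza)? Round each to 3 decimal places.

P(bacterial infection | fever) ≈ 0.373; P(bacterial infection | fever, influenza) ≈ 0.154

Under noisy-OR, P(fever | causes) = 1 − (1−0.062)·∏(1−qᵢ) over the active causes.
P(fever) = 0.062*0.88*0.89 + 0.531*0.88*0.11 + 0.51224*0.12*0.89 + 0.75612*0.12*0.11 = 0.048558 + 0.051401 + 0.054707 + 0.009981 = 0.164647
Restricting to configurations with bacterial infection present: 0.051401 + 0.009981 = 0.061382.
Hence the posterior is 0.061382/0.164647 ≈ 0.373.

Now condition on the additional information:
For the numerator, keep only bacterial infection=true terms: 0.75612*0.11 = 0.083173
The normalizing constant is 0.51224*0.89 + 0.75612*0.11 = 0.539067
P(bacterial infection | fever, influenza) = 0.083173/0.539067 ≈ 0.154
— influenza explains away the evidence for bacterial infection.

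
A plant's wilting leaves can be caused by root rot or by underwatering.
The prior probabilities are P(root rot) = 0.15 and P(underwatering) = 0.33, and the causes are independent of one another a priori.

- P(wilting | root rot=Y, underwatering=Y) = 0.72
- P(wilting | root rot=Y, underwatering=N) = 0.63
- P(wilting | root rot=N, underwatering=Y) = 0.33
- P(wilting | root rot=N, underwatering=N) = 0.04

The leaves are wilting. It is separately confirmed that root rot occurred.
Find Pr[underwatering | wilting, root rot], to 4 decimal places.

Pr[underwatering | wilting, root rot] ≈ 0.3602

Sum P(wilting|·) weighted by the priors over both values of underwatering:
  P(wilting | root rot) = 0.63*0.67 + 0.72*0.33
        = 0.422100 + 0.237600 = 0.659700
Keeping only the underwatering-present terms gives 0.237600, so
  P(underwatering | wilting, root rot) = 0.237600 / 0.659700 ≈ 0.3602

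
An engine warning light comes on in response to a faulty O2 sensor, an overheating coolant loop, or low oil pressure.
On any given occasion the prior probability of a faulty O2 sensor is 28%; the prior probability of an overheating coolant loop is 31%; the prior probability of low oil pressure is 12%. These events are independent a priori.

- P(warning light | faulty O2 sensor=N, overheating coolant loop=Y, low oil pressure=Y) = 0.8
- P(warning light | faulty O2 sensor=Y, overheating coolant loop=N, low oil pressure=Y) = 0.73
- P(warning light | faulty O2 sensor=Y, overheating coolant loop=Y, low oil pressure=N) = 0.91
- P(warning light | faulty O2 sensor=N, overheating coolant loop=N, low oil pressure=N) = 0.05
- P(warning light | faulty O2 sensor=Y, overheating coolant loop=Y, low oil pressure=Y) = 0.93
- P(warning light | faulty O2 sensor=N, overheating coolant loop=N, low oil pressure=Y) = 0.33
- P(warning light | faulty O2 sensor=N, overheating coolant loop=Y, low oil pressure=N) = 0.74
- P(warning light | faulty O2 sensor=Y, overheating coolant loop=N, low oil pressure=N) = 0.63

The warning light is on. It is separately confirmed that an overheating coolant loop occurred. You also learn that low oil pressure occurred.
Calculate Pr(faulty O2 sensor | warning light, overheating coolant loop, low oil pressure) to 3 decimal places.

Sum P(warning light|·) weighted by the priors over both values of faulty O2 sensor:
  P(warning light | overheating coolant loop, low oil pressure) = 0.8*0.72 + 0.93*0.28
        = 0.576000 + 0.260400 = 0.836400
The terms with faulty O2 sensor present sum to 0.260400, so
  P(faulty O2 sensor | warning light, overheating coolant loop, low oil pressure) = 0.260400 / 0.836400 ≈ 0.311

Pr(faulty O2 sensor | warning light, overheating coolant loop, low oil pressure) ≈ 0.311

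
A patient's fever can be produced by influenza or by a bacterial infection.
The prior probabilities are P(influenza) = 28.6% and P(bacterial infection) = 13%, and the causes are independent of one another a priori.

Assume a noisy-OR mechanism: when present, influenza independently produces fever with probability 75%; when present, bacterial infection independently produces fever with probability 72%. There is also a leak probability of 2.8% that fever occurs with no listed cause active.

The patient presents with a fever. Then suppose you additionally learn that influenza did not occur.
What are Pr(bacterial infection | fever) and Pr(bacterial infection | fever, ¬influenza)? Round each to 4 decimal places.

Under noisy-OR, P(fever | causes) = 1 − (1−0.028)·∏(1−qᵢ) over the active causes.
Enumerate the 4 (influenza, bacterial infection) configurations and weight by the priors:
  P(fever) = 0.028·0.714·0.87 + 0.72784·0.714·0.13 + 0.757·0.286·0.87 + 0.93196·0.286·0.13
        = 0.017393 + 0.067558 + 0.188357 + 0.034650 = 0.307958
The terms with bacterial infection present sum to 0.102208, so
  P(bacterial infection | fever) = 0.102208 / 0.307958 ≈ 0.3319

With the extra evidence:
P(fever | ¬influenza) = 0.028×0.87 + 0.72784×0.13 = 0.024360 + 0.094619 = 0.118979
Restricting to configurations with bacterial infection present: 0.72784×0.13 = 0.094619.
So P(bacterial infection | fever, ¬influenza) = 0.094619/0.118979 ≈ 0.7953.

Pr(bacterial infection | fever) ≈ 0.3319; Pr(bacterial infection | fever, ¬influenza) ≈ 0.7953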